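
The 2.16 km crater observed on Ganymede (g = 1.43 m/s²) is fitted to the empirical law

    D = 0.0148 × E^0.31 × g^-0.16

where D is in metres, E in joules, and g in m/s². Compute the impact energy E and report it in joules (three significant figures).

E ≈ 5.48 × 10^16 J

Rearranging: E = [D / (0.0148 · g^-0.16)]^(1/0.31).
D = 2160 m.
g^-0.16 = 1.43^-0.16 = 0.9444
D / (0.0148 × 0.9444) = 2160 / (0.01398) = 1.545 × 10^5
E = (1.545 × 10^5)^3.2258 = 5.476 × 10^16 J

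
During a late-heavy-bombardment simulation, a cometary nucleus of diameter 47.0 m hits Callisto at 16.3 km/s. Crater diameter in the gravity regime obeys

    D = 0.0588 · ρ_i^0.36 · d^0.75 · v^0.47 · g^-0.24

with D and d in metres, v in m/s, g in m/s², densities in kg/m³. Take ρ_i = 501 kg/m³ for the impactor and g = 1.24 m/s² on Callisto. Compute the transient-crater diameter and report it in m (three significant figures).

In SI units: v = 16300 m/s.
ρ_i^0.36 = 501^0.36 = 9.374
d^0.75 = 47^0.75 = 17.95
v^0.47 = 16300^0.47 = 95.44
g^-0.24 = 1.24^-0.24 = 0.9497
D = 0.0588 × 9.374 × 17.95 × 95.44 × 0.9497 = 896.8 m

D ≈ 897 m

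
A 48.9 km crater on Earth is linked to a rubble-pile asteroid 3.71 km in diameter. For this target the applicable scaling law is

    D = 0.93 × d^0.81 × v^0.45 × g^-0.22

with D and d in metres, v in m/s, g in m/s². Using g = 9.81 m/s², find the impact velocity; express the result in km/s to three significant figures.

v ≈ 35.5 km/s

Rearranging for v: v = [D / (0.93 · 3710^0.81 · 9.81^-0.22)]^(1/0.45).
D = 48900 m.
3710^0.81 = 778.4
9.81^-0.22 = 0.6051
Denominator = 0.93 × 778.4 × 0.6051 = 438.0
D / 438.0 = 48900 / 438.0 = 111.6
v = 111.6^(1/0.45) = 111.6^2.2222 = 35507 m/s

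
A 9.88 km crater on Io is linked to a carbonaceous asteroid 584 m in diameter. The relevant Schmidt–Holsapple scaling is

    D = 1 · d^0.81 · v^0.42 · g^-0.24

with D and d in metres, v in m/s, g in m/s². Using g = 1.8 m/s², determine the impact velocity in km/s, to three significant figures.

Rearranging for v: v = [D / (1 · 584^0.81 · 1.8^-0.24)]^(1/0.42).
D = 9880 m.
584^0.81 = 174.1
1.8^-0.24 = 0.8684
Denominator = 1 × 174.1 × 0.8684 = 151.2
D / 151.2 = 9880 / 151.2 = 65.34
v = 65.34^(1/0.42) = 65.34^2.381 = 20987 m/s

v ≈ 21.0 km/s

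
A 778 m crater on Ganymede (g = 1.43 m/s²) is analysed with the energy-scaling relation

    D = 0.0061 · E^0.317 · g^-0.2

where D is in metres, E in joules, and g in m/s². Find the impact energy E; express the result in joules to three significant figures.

Rearranging: E = [D / (0.0061 · g^-0.2)]^(1/0.317).
g^-0.2 = 1.43^-0.2 = 0.9310
D / (0.0061 × 0.9310) = 778 / (5.679 × 10^-3) = 1.370 × 10^5
E = (1.370 × 10^5)^3.1546 = 1.601 × 10^16 J

E ≈ 1.60 × 10^16 J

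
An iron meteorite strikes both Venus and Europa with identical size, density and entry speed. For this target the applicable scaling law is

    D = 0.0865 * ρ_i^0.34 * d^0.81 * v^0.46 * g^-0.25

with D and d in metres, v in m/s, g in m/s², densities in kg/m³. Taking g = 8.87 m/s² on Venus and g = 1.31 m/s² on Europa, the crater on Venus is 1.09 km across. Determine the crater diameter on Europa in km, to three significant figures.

All impactor-dependent factors cancel in the ratio, leaving D_Europa/D_Venus = (g_Europa/g_Venus)^-0.25.
(1.31/8.87)^-0.25 = 0.1477^-0.25 = 1.613
D_Europa = 1.613 × 1.09 km = 1.76 km

D ≈ 1.76 km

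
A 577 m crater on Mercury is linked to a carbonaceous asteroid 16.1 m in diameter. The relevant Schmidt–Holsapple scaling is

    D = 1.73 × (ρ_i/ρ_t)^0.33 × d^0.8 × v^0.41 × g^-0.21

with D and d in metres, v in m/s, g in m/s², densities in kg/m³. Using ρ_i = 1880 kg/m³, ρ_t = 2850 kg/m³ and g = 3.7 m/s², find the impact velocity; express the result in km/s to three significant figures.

Rearranging for v: v = [D / (1.73 · (1880/2850)^0.33 · 16.1^0.8 · 3.7^-0.21)]^(1/0.41).
(1880/2850)^0.33 = 0.8717
16.1^0.8 = 9.236
3.7^-0.21 = 0.7598
Denominator = 1.73 × 0.8717 × 9.236 × 0.7598 = 10.58
D / 10.58 = 577 / 10.58 = 54.54
v = 54.54^(1/0.41) = 54.54^2.439 = 17213 m/s

v ≈ 17.2 km/s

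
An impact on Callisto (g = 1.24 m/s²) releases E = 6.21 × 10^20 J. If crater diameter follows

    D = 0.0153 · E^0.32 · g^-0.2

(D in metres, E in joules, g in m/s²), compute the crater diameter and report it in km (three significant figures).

E^0.32 = (6.21 × 10^20)^0.32 = 4.506 × 10^6
g^-0.2 = 1.24^-0.2 = 0.9579
D = 0.0153 × 4.506 × 10^6 × 0.9579 = 66039 m
   = 66.04 km

D ≈ 66.0 km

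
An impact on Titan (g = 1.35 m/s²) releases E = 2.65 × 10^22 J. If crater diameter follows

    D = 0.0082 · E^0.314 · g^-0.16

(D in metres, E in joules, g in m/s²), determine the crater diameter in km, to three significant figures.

D ≈ 85.9 km

E^0.314 = (2.65 × 10^22)^0.314 = 1.099 × 10^7
g^-0.16 = 1.35^-0.16 = 0.9531
D = 0.0082 × 1.099 × 10^7 × 0.9531 = 85891 m
   = 85.89 km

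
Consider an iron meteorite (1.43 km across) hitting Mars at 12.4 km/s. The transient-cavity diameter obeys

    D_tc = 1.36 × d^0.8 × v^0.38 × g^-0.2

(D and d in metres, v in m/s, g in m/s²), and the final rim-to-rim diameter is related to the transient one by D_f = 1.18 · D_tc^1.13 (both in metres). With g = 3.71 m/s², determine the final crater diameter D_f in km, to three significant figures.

D_f ≈ 50.6 km

In SI: d = 1430 m, v = 12400 m/s.
d^0.8 = 1430^0.8 = 334.4
v^0.38 = 12400^0.38 = 35.93
g^-0.2 = 3.71^-0.2 = 0.7694
D_tc = 1.36 × 334.4 × 35.93 × 0.7694 = 12570 m
D_f = 1.18 × (12570)^1.13 = 50598 m
     = 50.60 km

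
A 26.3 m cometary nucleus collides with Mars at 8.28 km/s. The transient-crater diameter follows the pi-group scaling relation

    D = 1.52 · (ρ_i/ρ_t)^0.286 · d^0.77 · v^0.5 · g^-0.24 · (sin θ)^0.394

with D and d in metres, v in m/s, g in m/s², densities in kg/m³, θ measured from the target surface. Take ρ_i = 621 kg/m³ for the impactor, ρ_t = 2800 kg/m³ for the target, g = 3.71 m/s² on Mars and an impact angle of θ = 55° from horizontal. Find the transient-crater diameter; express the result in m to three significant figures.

D ≈ 752 m

In SI units: v = 8280 m/s.
(ρ_i/ρ_t)^0.286 = (621/2800)^0.286 = 0.6500
d^0.77 = 26.3^0.77 = 12.40
v^0.5 = 8280^0.5 = 90.99
g^-0.24 = 3.71^-0.24 = 0.7300
(sin 55°)^0.394 = 0.8192^0.394 = 0.9244
D = 1.52 × 0.6500 × 12.40 × 90.99 × 0.7300 × 0.9244 = 752.2 m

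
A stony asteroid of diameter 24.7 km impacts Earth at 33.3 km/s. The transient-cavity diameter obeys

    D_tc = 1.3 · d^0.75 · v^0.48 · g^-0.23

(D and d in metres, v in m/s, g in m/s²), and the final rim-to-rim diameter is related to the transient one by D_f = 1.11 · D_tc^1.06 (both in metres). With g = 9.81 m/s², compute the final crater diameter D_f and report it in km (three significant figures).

In SI: d = 24700 m, v = 33300 m/s.
d^0.75 = 24700^0.75 = 1970
v^0.48 = 33300^0.48 = 148.2
g^-0.23 = 9.81^-0.23 = 0.5914
D_tc = 1.3 × 1970 × 148.2 × 0.5914 = 2.245 × 10^5 m
D_f = 1.11 × (2.245 × 10^5)^1.06 = 5.219 × 10^5 m
     = 521.9 km

D_f ≈ 522 km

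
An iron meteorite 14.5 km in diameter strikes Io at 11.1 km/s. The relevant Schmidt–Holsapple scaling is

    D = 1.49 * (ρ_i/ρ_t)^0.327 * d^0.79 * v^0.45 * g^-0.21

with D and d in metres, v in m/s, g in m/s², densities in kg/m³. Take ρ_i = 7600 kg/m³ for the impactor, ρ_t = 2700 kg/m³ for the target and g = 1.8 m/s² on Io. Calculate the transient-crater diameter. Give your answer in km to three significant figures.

D ≈ 237 km

In SI units: d = 14500 m, v = 11100 m/s.
(ρ_i/ρ_t)^0.327 = (7600/2700)^0.327 = 1.403
d^0.79 = 14500^0.79 = 1939
v^0.45 = 11100^0.45 = 66.13
g^-0.21 = 1.8^-0.21 = 0.8839
D = 1.49 × 1.403 × 1939 × 66.13 × 0.8839 = 2.369 × 10^5 m
   = 236.9 km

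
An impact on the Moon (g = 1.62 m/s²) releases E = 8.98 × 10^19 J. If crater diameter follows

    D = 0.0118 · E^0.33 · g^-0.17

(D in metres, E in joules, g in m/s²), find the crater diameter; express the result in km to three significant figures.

E^0.33 = (8.98 × 10^19)^0.33 = 3.842 × 10^6
g^-0.17 = 1.62^-0.17 = 0.9213
D = 0.0118 × 3.842 × 10^6 × 0.9213 = 41768 m
   = 41.77 km

D ≈ 41.8 km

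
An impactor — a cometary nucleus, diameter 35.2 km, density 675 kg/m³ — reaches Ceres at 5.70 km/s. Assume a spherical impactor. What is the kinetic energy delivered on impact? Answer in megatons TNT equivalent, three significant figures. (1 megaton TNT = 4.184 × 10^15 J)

E ≈ 5.98 × 10^7 Mt TNT

d = 35200 m; v = 5700 m/s.
Mass m = (π/6) ρ d³ = (π/6) × 675 × (35200)³ = 1.541 × 10^16 kg
E = ½ m v² = 0.5 × 1.541 × 10^16 × (5700)² = 2.503 × 10^23 J
   = 2.503 × 10^23 / 4.184×10^15 = 5.982 × 10^7 Mt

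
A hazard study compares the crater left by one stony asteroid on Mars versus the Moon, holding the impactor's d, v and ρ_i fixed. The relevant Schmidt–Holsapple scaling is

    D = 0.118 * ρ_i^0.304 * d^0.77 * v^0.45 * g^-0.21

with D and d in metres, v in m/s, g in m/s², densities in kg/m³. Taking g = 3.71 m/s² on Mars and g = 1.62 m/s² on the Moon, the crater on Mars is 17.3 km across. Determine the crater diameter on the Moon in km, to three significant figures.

D ≈ 20.6 km

All impactor-dependent factors cancel in the ratio, leaving D_Moon/D_Mars = (g_Moon/g_Mars)^-0.21.
(1.62/3.71)^-0.21 = 0.4367^-0.21 = 1.190
D_Moon = 1.190 × 17.3 km = 20.6 km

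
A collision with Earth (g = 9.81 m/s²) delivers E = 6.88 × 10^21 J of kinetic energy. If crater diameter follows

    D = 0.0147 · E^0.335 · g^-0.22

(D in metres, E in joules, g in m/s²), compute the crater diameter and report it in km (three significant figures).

E^0.335 = (6.88 × 10^21)^0.335 = 2.068 × 10^7
g^-0.22 = 9.81^-0.22 = 0.6051
D = 0.0147 × 2.068 × 10^7 × 0.6051 = 1.839 × 10^5 m
   = 183.9 km

D ≈ 184 km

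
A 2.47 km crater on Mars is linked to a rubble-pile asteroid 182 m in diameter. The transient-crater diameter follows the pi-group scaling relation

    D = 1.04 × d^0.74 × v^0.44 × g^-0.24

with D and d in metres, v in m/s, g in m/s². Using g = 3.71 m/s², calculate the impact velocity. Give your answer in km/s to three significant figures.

Rearranging for v: v = [D / (1.04 · 182^0.74 · 3.71^-0.24)]^(1/0.44).
D = 2470 m.
182^0.74 = 47.04
3.71^-0.24 = 0.7300
Denominator = 1.04 × 47.04 × 0.7300 = 35.71
D / 35.71 = 2470 / 35.71 = 69.17
v = 69.17^(1/0.44) = 69.17^2.2727 = 15191 m/s

v ≈ 15.2 km/s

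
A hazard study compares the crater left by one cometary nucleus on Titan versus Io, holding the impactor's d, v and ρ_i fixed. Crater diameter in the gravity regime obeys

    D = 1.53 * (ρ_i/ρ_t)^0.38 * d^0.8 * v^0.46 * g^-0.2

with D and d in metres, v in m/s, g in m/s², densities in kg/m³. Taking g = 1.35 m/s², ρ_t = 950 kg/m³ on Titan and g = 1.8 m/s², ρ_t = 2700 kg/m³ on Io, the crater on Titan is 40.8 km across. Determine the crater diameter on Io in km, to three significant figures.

The impactor-only factors (d, v, ρ_i) cancel in the ratio, leaving D_Io/D_Titan = (g_Io/g_Titan)^-0.2 · (ρ_t,Titan/ρ_t,Io)^0.38.
(1.8/1.35)^-0.2 = 1.333^-0.2 = 0.9441
(950/2700)^0.38 = 0.3519^0.38 = 0.6724
Ratio = 0.9441 × 0.6724 = 0.6348
D_Io = 0.6348 × 40.8 km = 25.9 km

D ≈ 25.9 km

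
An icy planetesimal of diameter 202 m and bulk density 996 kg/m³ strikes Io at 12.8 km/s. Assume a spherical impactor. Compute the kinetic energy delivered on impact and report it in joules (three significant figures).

E ≈ 3.52 × 10^17 J

v = 12800 m/s.
Mass m = (π/6) ρ d³ = (π/6) × 996 × (202)³ = 4.298 × 10^9 kg
E = ½ m v² = 0.5 × 4.298 × 10^9 × (12800)² = 3.521 × 10^17 J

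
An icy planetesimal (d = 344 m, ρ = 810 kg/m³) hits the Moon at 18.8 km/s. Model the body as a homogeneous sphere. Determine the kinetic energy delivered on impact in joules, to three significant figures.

E ≈ 3.05 × 10^18 J

v = 18800 m/s.
Mass m = (π/6) ρ d³ = (π/6) × 810 × (344)³ = 1.726 × 10^10 kg
E = ½ m v² = 0.5 × 1.726 × 10^10 × (18800)² = 3.050 × 10^18 J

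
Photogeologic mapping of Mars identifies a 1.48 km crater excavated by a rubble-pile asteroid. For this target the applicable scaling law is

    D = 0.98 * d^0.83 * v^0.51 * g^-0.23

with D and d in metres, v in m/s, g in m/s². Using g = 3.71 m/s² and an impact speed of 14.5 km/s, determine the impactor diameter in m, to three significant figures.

Rearranging for d: d = [D / (0.98 · 14500^0.51 · 3.71^-0.23)]^(1/0.83).
D = 1480 m.
14500^0.51 = 132.5
3.71^-0.23 = 0.7397
Denominator = 0.98 × 132.5 × 0.7397 = 96.05
D / 96.05 = 1480 / 96.05 = 15.41
d = 15.41^(1/0.83) = 15.41^1.2048 = 26.98 m

d ≈ 27.0 m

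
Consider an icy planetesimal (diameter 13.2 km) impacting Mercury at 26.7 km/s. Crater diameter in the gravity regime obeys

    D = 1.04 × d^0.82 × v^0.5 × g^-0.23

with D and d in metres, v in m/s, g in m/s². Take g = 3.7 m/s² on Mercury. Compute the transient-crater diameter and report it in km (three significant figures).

In SI units: d = 13200 m, v = 26700 m/s.
d^0.82 = 13200^0.82 = 2393
v^0.5 = 26700^0.5 = 163.4
g^-0.23 = 3.7^-0.23 = 0.7401
D = 1.04 × 2393 × 163.4 × 0.7401 = 3.010 × 10^5 m
   = 301.0 km

D ≈ 301 km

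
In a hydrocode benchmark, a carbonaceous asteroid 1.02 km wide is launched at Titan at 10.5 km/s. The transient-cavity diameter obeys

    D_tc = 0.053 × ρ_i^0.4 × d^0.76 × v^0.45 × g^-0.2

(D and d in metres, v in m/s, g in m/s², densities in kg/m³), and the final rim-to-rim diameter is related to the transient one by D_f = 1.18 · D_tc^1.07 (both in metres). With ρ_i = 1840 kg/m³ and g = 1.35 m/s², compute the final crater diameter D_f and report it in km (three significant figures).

D_f ≈ 28.8 km

In SI: d = 1020 m, v = 10500 m/s.
ρ_i^0.4 = 1840^0.4 = 20.23
d^0.76 = 1020^0.76 = 193.4
v^0.45 = 10500^0.45 = 64.50
g^-0.2 = 1.35^-0.2 = 0.9417
D_tc = 0.053 × 20.23 × 193.4 × 64.50 × 0.9417 = 12600 m
D_f = 1.18 × (12600)^1.07 = 28792 m
     = 28.79 km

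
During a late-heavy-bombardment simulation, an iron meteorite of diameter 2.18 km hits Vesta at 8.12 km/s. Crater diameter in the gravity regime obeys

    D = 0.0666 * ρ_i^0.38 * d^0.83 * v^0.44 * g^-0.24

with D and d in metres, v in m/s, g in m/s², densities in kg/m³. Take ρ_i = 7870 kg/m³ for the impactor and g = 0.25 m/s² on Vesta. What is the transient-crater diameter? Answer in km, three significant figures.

In SI units: d = 2180 m, v = 8120 m/s.
ρ_i^0.38 = 7870^0.38 = 30.23
d^0.83 = 2180^0.83 = 590.1
v^0.44 = 8120^0.44 = 52.51
g^-0.24 = 0.25^-0.24 = 1.395
D = 0.0666 × 30.23 × 590.1 × 52.51 × 1.395 = 87027 m
   = 87.03 km

D ≈ 87.0 km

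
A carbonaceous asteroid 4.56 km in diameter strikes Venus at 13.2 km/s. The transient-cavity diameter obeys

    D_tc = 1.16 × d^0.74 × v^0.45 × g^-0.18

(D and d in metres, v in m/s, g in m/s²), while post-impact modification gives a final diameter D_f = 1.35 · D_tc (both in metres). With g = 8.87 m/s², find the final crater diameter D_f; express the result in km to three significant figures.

In SI: d = 4560 m, v = 13200 m/s.
d^0.74 = 4560^0.74 = 510.1
v^0.45 = 13200^0.45 = 71.49
g^-0.18 = 8.87^-0.18 = 0.6751
D_tc = 1.16 × 510.1 × 71.49 × 0.6751 = 28560 m
D_f = 1.35 × 28560 = 38556 m
     = 38.56 km

D_f ≈ 38.6 km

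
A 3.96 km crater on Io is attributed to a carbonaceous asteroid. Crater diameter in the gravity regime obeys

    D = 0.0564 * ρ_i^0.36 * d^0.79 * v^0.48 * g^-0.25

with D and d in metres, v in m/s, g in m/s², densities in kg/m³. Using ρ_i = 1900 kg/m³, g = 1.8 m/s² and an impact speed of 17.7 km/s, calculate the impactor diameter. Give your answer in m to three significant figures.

d ≈ 138 m

Rearranging for d: d = [D / (0.0564 · 1900^0.36 · 17700^0.48 · 1.8^-0.25)]^(1/0.79).
D = 3960 m.
1900^0.36 = 15.15
17700^0.48 = 109.4
1.8^-0.25 = 0.8633
Denominator = 0.0564 × 15.15 × 109.4 × 0.8633 = 80.70
D / 80.70 = 3960 / 80.70 = 49.07
d = 49.07^(1/0.79) = 49.07^1.2658 = 138.1 m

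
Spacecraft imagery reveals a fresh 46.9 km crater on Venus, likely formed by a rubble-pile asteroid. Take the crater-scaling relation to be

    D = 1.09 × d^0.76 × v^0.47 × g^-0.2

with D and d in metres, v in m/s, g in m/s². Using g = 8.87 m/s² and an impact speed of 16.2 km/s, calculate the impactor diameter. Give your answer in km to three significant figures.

Rearranging for d: d = [D / (1.09 · 16200^0.47 · 8.87^-0.2)]^(1/0.76).
D = 46900 m.
16200^0.47 = 95.16
8.87^-0.2 = 0.6463
Denominator = 1.09 × 95.16 × 0.6463 = 67.04
D / 67.04 = 46900 / 67.04 = 699.6
d = 699.6^(1/0.76) = 699.6^1.3158 = 5537 m

d ≈ 5.54 km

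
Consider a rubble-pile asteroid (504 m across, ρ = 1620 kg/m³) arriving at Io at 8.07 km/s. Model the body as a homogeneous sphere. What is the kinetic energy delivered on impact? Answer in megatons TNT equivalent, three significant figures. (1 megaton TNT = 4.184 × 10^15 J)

E ≈ 845 Mt TNT

v = 8070 m/s.
Mass m = (π/6) ρ d³ = (π/6) × 1620 × (504)³ = 1.086 × 10^11 kg
E = ½ m v² = 0.5 × 1.086 × 10^11 × (8070)² = 3.536 × 10^18 J
   = 3.536 × 10^18 / 4.184×10^15 = 845.1 Mt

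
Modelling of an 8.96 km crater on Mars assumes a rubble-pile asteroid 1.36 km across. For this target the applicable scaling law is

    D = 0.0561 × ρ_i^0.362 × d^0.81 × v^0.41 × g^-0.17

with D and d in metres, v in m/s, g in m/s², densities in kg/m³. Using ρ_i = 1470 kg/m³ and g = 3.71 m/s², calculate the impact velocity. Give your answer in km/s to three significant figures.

v ≈ 8.71 km/s

Rearranging for v: v = [D / (0.0561 · 1470^0.362 · 1360^0.81 · 3.71^-0.17)]^(1/0.41).
D = 8960 m.
1470^0.362 = 14.01
1360^0.81 = 345.3
3.71^-0.17 = 0.8002
Denominator = 0.0561 × 14.01 × 345.3 × 0.8002 = 217.2
D / 217.2 = 8960 / 217.2 = 41.25
v = 41.25^(1/0.41) = 41.25^2.439 = 8710 m/s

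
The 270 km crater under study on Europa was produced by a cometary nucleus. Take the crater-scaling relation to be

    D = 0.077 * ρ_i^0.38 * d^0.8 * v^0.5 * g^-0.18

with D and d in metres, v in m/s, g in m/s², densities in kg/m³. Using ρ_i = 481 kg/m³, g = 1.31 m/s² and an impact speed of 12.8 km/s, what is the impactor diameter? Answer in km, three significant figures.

Rearranging for d: d = [D / (0.077 · 481^0.38 · 12800^0.5 · 1.31^-0.18)]^(1/0.8).
D = 270000 m.
481^0.38 = 10.45
12800^0.5 = 113.1
1.31^-0.18 = 0.9526
Denominator = 0.077 × 10.45 × 113.1 × 0.9526 = 86.69
D / 86.69 = 270000 / 86.69 = 3115
d = 3115^(1/0.8) = 3115^1.25 = 23271 m

d ≈ 23.3 km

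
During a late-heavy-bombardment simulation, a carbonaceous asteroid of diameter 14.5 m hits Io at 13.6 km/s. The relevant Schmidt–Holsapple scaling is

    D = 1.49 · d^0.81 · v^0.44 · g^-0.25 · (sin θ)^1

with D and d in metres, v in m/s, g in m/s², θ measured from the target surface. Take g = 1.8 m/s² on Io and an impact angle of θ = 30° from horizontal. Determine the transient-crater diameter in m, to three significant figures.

D ≈ 370 m

In SI units: v = 13600 m/s.
d^0.81 = 14.5^0.81 = 8.724
v^0.44 = 13600^0.44 = 65.88
g^-0.25 = 1.8^-0.25 = 0.8633
(sin 30°)^1 = 0.5000^1 = 0.5000
D = 1.49 × 8.724 × 65.88 × 0.8633 × 0.5000 = 369.6 m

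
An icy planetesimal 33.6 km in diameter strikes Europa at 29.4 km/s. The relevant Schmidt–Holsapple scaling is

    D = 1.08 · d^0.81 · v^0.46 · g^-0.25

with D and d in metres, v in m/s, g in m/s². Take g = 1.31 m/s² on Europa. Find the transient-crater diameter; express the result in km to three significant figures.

In SI units: d = 33600 m, v = 29400 m/s.
d^0.81 = 33600^0.81 = 4638
v^0.46 = 29400^0.46 = 113.6
g^-0.25 = 1.31^-0.25 = 0.9347
D = 1.08 × 4638 × 113.6 × 0.9347 = 5.319 × 10^5 m
   = 531.9 km

D ≈ 532 km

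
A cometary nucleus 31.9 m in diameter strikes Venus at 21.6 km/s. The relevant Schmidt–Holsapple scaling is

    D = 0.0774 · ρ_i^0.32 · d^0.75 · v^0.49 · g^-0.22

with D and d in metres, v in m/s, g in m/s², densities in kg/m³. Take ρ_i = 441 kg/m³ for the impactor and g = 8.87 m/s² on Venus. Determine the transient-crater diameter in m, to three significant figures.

D ≈ 600 m

In SI units: v = 21600 m/s.
ρ_i^0.32 = 441^0.32 = 7.018
d^0.75 = 31.9^0.75 = 13.42
v^0.49 = 21600^0.49 = 133.0
g^-0.22 = 8.87^-0.22 = 0.6187
D = 0.0774 × 7.018 × 13.42 × 133.0 × 0.6187 = 599.8 m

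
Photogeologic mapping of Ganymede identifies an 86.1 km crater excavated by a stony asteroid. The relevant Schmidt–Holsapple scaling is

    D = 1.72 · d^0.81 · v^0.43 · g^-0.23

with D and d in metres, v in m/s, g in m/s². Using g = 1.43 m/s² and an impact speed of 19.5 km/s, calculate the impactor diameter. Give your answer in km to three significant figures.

Rearranging for d: d = [D / (1.72 · 19500^0.43 · 1.43^-0.23)]^(1/0.81).
D = 86100 m.
19500^0.43 = 69.94
1.43^-0.23 = 0.9210
Denominator = 1.72 × 69.94 × 0.9210 = 110.8
D / 110.8 = 86100 / 110.8 = 777.1
d = 777.1^(1/0.81) = 777.1^1.2346 = 3703 m

d ≈ 3.70 km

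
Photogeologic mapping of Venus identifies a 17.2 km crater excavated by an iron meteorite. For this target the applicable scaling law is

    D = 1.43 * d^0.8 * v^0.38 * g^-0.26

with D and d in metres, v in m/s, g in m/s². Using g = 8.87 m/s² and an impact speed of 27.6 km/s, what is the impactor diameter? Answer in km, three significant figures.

Rearranging for d: d = [D / (1.43 · 27600^0.38 · 8.87^-0.26)]^(1/0.8).
D = 17200 m.
27600^0.38 = 48.70
8.87^-0.26 = 0.5669
Denominator = 1.43 × 48.70 × 0.5669 = 39.48
D / 39.48 = 17200 / 39.48 = 435.7
d = 435.7^(1/0.8) = 435.7^1.25 = 1991 m

d ≈ 1.99 km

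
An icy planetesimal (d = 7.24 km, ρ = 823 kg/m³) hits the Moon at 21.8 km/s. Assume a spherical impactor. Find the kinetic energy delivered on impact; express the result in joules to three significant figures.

d = 7240 m; v = 21800 m/s.
Mass m = (π/6) ρ d³ = (π/6) × 823 × (7240)³ = 1.635 × 10^14 kg
E = ½ m v² = 0.5 × 1.635 × 10^14 × (21800)² = 3.885 × 10^22 J

E ≈ 3.89 × 10^22 J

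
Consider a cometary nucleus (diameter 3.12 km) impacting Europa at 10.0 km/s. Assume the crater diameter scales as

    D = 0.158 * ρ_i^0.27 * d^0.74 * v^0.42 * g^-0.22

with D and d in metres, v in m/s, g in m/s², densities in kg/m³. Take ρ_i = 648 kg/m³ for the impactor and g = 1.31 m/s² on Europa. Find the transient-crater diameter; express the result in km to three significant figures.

D ≈ 15.8 km

In SI units: d = 3120 m, v = 10000 m/s.
ρ_i^0.27 = 648^0.27 = 5.743
d^0.74 = 3120^0.74 = 385.2
v^0.42 = 10000^0.42 = 47.86
g^-0.22 = 1.31^-0.22 = 0.9423
D = 0.158 × 5.743 × 385.2 × 47.86 × 0.9423 = 15763 m
   = 15.76 km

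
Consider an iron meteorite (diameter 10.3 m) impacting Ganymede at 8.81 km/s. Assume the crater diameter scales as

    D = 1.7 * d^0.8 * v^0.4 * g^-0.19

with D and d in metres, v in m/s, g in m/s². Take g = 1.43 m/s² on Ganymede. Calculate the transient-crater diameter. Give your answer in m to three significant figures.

D ≈ 388 m

In SI units: v = 8810 m/s.
d^0.8 = 10.3^0.8 = 6.461
v^0.4 = 8810^0.4 = 37.84
g^-0.19 = 1.43^-0.19 = 0.9343
D = 1.7 × 6.461 × 37.84 × 0.9343 = 388.3 m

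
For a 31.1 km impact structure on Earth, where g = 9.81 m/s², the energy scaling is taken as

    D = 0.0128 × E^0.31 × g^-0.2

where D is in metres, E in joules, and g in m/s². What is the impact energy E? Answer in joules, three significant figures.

E ≈ 1.73 × 10^21 J

Rearranging: E = [D / (0.0128 · g^-0.2)]^(1/0.31).
D = 31100 m.
g^-0.2 = 9.81^-0.2 = 0.6334
D / (0.0128 × 0.6334) = 31100 / (8.108 × 10^-3) = 3.836 × 10^6
E = (3.836 × 10^6)^3.2258 = 1.731 × 10^21 J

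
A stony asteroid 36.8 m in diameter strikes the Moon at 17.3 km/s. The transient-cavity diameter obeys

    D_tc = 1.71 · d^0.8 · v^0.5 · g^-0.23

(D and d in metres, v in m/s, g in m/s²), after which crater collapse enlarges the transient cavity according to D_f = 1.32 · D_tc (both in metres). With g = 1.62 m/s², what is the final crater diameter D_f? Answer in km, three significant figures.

v = 17300 m/s.
d^0.8 = 36.8^0.8 = 17.89
v^0.5 = 17300^0.5 = 131.5
g^-0.23 = 1.62^-0.23 = 0.8950
D_tc = 1.71 × 17.89 × 131.5 × 0.8950 = 3600 m
D_f = 1.32 × 3600 = 4752 m
     = 4.752 km

D_f ≈ 4.75 km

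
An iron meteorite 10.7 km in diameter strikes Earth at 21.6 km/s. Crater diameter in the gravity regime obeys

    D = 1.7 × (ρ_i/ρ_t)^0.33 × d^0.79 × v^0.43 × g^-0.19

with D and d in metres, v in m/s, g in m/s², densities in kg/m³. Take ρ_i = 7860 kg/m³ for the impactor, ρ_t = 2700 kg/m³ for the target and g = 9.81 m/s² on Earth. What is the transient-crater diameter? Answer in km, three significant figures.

In SI units: d = 10700 m, v = 21600 m/s.
(ρ_i/ρ_t)^0.33 = (7860/2700)^0.33 = 1.423
d^0.79 = 10700^0.79 = 1525
v^0.43 = 21600^0.43 = 73.08
g^-0.19 = 9.81^-0.19 = 0.6480
D = 1.7 × 1.423 × 1525 × 73.08 × 0.6480 = 1.747 × 10^5 m
   = 174.7 km

D ≈ 175 km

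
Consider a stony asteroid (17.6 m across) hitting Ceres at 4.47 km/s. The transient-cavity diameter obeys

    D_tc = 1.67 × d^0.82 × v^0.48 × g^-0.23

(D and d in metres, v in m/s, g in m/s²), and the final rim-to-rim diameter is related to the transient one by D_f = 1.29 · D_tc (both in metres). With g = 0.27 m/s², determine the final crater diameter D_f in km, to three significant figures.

v = 4470 m/s.
d^0.82 = 17.6^0.82 = 10.50
v^0.48 = 4470^0.48 = 56.51
g^-0.23 = 0.27^-0.23 = 1.351
D_tc = 1.67 × 10.50 × 56.51 × 1.351 = 1339 m
D_f = 1.29 × 1339 = 1727 m
     = 1.727 km

D_f ≈ 1.73 km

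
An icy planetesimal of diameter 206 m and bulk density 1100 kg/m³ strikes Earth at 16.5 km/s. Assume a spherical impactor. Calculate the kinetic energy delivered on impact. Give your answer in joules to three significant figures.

E ≈ 6.85 × 10^17 J

v = 16500 m/s.
Mass m = (π/6) ρ d³ = (π/6) × 1100 × (206)³ = 5.035 × 10^9 kg
E = ½ m v² = 0.5 × 5.035 × 10^9 × (16500)² = 6.854 × 10^17 J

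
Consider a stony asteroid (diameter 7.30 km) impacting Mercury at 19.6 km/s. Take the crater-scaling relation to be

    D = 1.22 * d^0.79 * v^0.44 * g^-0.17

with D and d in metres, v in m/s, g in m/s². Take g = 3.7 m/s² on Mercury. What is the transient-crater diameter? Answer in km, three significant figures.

D ≈ 85.2 km

In SI units: d = 7300 m, v = 19600 m/s.
d^0.79 = 7300^0.79 = 1127
v^0.44 = 19600^0.44 = 77.37
g^-0.17 = 3.7^-0.17 = 0.8006
D = 1.22 × 1127 × 77.37 × 0.8006 = 85167 m
   = 85.17 km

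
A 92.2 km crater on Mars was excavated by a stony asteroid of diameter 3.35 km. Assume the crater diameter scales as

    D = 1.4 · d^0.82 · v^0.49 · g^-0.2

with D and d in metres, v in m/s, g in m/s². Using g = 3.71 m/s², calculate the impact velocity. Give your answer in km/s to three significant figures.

v ≈ 14.7 km/s

Rearranging for v: v = [D / (1.4 · 3350^0.82 · 3.71^-0.2)]^(1/0.49).
D = 92200 m.
3350^0.82 = 777.2
3.71^-0.2 = 0.7694
Denominator = 1.4 × 777.2 × 0.7694 = 837.2
D / 837.2 = 92200 / 837.2 = 110.1
v = 110.1^(1/0.49) = 110.1^2.0408 = 14685 m/s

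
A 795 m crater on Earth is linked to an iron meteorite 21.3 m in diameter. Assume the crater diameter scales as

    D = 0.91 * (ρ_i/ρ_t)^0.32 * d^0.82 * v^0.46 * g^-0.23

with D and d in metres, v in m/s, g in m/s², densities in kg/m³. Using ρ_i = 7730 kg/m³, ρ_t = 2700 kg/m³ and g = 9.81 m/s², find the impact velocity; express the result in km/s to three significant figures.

v ≈ 16.0 km/s

Rearranging for v: v = [D / (0.91 · (7730/2700)^0.32 · 21.3^0.82 · 9.81^-0.23)]^(1/0.46).
(7730/2700)^0.32 = 1.400
21.3^0.82 = 12.28
9.81^-0.23 = 0.5914
Denominator = 0.91 × 1.400 × 12.28 × 0.5914 = 9.252
D / 9.252 = 795 / 9.252 = 85.93
v = 85.93^(1/0.46) = 85.93^2.1739 = 16019 m/s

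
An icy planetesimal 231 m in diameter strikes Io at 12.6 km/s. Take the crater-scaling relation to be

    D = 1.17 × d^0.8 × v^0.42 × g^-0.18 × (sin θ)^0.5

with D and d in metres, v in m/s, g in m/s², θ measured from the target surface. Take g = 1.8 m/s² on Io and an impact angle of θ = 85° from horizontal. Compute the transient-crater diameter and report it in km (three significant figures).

D ≈ 4.31 km

In SI units: v = 12600 m/s.
d^0.8 = 231^0.8 = 77.78
v^0.42 = 12600^0.42 = 52.74
g^-0.18 = 1.8^-0.18 = 0.8996
(sin 85°)^0.5 = 0.9962^0.5 = 0.9981
D = 1.17 × 77.78 × 52.74 × 0.8996 × 0.9981 = 4309 m
   = 4.309 km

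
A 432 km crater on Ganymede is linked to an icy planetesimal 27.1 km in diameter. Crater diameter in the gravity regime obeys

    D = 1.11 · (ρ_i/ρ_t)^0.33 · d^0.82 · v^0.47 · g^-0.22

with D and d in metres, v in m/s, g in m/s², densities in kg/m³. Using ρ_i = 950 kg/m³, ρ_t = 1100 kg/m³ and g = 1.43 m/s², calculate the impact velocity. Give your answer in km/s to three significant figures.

Rearranging for v: v = [D / (1.11 · (950/1100)^0.33 · 27100^0.82 · 1.43^-0.22)]^(1/0.47).
D = 432000 m.
(950/1100)^0.33 = 0.9528
27100^0.82 = 4316
1.43^-0.22 = 0.9243
Denominator = 1.11 × 0.9528 × 4316 × 0.9243 = 4219
D / 4219 = 432000 / 4219 = 102.4
v = 102.4^(1/0.47) = 102.4^2.1277 = 18937 m/s

v ≈ 18.9 km/s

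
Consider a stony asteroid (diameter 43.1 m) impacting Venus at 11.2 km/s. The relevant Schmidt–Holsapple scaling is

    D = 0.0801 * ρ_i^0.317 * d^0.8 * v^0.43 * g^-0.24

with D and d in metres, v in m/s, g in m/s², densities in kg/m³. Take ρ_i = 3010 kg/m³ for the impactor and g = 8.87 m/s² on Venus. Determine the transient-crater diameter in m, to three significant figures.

In SI units: v = 11200 m/s.
ρ_i^0.317 = 3010^0.317 = 12.67
d^0.8 = 43.1^0.8 = 20.30
v^0.43 = 11200^0.43 = 55.10
g^-0.24 = 8.87^-0.24 = 0.5922
D = 0.0801 × 12.67 × 20.30 × 55.10 × 0.5922 = 672.2 m

D ≈ 672 m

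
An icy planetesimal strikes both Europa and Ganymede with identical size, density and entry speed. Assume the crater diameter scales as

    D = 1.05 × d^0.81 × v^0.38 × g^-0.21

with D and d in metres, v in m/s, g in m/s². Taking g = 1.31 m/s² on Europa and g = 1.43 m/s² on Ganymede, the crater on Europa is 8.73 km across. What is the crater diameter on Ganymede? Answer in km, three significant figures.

All impactor-dependent factors cancel in the ratio, leaving D_Ganymede/D_Europa = (g_Ganymede/g_Europa)^-0.21.
(1.43/1.31)^-0.21 = 1.092^-0.21 = 0.9817
D_Ganymede = 0.9817 × 8.73 km = 8.57 km

D ≈ 8.57 km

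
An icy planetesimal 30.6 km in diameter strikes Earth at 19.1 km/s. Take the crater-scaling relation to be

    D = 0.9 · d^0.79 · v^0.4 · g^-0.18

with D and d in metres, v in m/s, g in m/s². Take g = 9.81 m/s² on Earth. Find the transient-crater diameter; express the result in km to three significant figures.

D ≈ 108 km

In SI units: d = 30600 m, v = 19100 m/s.
d^0.79 = 30600^0.79 = 3497
v^0.4 = 19100^0.4 = 51.57
g^-0.18 = 9.81^-0.18 = 0.6630
D = 0.9 × 3497 × 51.57 × 0.6630 = 1.076 × 10^5 m
   = 107.6 km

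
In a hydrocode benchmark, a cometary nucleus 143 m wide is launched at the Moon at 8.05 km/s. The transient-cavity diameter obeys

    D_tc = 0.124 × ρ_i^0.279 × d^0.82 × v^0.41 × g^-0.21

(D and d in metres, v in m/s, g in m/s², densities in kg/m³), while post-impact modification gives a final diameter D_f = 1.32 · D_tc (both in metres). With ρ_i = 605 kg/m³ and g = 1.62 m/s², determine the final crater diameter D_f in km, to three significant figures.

D_f ≈ 2.06 km

v = 8050 m/s.
ρ_i^0.279 = 605^0.279 = 5.972
d^0.82 = 143^0.82 = 58.53
v^0.41 = 8050^0.41 = 39.94
g^-0.21 = 1.62^-0.21 = 0.9037
D_tc = 0.124 × 5.972 × 58.53 × 39.94 × 0.9037 = 1564 m
D_f = 1.32 × 1564 = 2064 m
     = 2.064 km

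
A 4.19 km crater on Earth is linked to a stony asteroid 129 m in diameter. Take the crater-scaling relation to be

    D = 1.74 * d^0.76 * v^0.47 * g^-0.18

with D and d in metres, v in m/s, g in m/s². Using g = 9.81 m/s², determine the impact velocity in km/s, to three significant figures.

v ≈ 14.5 km/s

Rearranging for v: v = [D / (1.74 · 129^0.76 · 9.81^-0.18)]^(1/0.47).
D = 4190 m.
129^0.76 = 40.18
9.81^-0.18 = 0.6630
Denominator = 1.74 × 40.18 × 0.6630 = 46.35
D / 46.35 = 4190 / 46.35 = 90.40
v = 90.40^(1/0.47) = 90.40^2.1277 = 14526 m/s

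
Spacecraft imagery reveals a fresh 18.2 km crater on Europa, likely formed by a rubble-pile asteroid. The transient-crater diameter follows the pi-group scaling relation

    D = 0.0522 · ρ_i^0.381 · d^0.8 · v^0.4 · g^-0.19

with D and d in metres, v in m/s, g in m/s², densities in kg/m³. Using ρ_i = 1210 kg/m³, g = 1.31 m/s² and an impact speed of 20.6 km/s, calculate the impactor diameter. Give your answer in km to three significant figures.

d ≈ 2.14 km

Rearranging for d: d = [D / (0.0522 · 1210^0.381 · 20600^0.4 · 1.31^-0.19)]^(1/0.8).
D = 18200 m.
1210^0.381 = 14.95
20600^0.4 = 53.16
1.31^-0.19 = 0.9500
Denominator = 0.0522 × 14.95 × 53.16 × 0.9500 = 39.41
D / 39.41 = 18200 / 39.41 = 461.8
d = 461.8^(1/0.8) = 461.8^1.25 = 2141 m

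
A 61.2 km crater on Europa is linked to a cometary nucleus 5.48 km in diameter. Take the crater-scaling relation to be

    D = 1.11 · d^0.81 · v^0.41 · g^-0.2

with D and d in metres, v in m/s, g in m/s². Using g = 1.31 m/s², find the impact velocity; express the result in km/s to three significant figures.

Rearranging for v: v = [D / (1.11 · 5480^0.81 · 1.31^-0.2)]^(1/0.41).
D = 61200 m.
5480^0.81 = 1068
1.31^-0.2 = 0.9474
Denominator = 1.11 × 1068 × 0.9474 = 1123
D / 1123 = 61200 / 1123 = 54.50
v = 54.50^(1/0.41) = 54.50^2.439 = 17182 m/s

v ≈ 17.2 km/s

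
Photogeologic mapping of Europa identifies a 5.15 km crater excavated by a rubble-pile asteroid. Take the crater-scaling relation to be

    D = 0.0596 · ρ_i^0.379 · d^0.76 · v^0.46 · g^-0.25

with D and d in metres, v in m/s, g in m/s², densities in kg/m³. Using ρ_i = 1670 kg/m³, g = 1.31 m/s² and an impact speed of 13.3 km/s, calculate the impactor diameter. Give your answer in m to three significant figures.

Rearranging for d: d = [D / (0.0596 · 1670^0.379 · 13300^0.46 · 1.31^-0.25)]^(1/0.76).
D = 5150 m.
1670^0.379 = 16.65
13300^0.46 = 78.88
1.31^-0.25 = 0.9347
Denominator = 0.0596 × 16.65 × 78.88 × 0.9347 = 73.16
D / 73.16 = 5150 / 73.16 = 70.39
d = 70.39^(1/0.76) = 70.39^1.3158 = 269.7 m

d ≈ 270 m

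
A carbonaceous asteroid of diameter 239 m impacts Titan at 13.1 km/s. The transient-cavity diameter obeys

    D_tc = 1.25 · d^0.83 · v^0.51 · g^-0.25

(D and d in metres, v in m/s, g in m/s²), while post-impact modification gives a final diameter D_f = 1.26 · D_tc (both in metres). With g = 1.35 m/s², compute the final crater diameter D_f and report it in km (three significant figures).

D_f ≈ 17.3 km

v = 13100 m/s.
d^0.83 = 239^0.83 = 94.20
v^0.51 = 13100^0.51 = 125.8
g^-0.25 = 1.35^-0.25 = 0.9277
D_tc = 1.25 × 94.20 × 125.8 × 0.9277 = 13740 m
D_f = 1.26 × 13740 = 17312 m
     = 17.31 km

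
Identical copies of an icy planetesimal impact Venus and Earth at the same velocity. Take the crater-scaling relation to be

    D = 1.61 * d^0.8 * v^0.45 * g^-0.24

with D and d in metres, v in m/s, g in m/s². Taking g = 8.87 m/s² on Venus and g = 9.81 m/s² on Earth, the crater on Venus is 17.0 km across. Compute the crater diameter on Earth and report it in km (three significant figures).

D ≈ 16.6 km

All impactor-dependent factors cancel in the ratio, leaving D_Earth/D_Venus = (g_Earth/g_Venus)^-0.24.
(9.81/8.87)^-0.24 = 1.106^-0.24 = 0.9761
D_Earth = 0.9761 × 17.0 km = 16.6 km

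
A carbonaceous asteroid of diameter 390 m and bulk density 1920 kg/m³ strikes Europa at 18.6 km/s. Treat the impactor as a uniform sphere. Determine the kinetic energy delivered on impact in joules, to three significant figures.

v = 18600 m/s.
Mass m = (π/6) ρ d³ = (π/6) × 1920 × (390)³ = 5.963 × 10^10 kg
E = ½ m v² = 0.5 × 5.963 × 10^10 × (18600)² = 1.031 × 10^19 J

E ≈ 1.03 × 10^19 J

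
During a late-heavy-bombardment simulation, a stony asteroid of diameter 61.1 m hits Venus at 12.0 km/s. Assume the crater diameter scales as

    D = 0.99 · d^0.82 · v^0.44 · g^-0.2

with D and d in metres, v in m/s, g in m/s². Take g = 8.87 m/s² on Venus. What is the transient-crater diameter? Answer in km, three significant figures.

In SI units: v = 12000 m/s.
d^0.82 = 61.1^0.82 = 29.14
v^0.44 = 12000^0.44 = 62.35
g^-0.2 = 8.87^-0.2 = 0.6463
D = 0.99 × 29.14 × 62.35 × 0.6463 = 1163 m
   = 1.163 km

D ≈ 1.16 km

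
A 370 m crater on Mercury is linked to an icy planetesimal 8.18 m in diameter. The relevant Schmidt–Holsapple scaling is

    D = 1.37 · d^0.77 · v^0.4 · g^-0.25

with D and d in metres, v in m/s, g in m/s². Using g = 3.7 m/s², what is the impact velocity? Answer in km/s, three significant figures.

v ≈ 47.5 km/s

Rearranging for v: v = [D / (1.37 · 8.18^0.77 · 3.7^-0.25)]^(1/0.4).
8.18^0.77 = 5.045
3.7^-0.25 = 0.7210
Denominator = 1.37 × 5.045 × 0.7210 = 4.983
D / 4.983 = 370 / 4.983 = 74.25
v = 74.25^(1/0.4) = 74.25^2.5 = 47505 m/s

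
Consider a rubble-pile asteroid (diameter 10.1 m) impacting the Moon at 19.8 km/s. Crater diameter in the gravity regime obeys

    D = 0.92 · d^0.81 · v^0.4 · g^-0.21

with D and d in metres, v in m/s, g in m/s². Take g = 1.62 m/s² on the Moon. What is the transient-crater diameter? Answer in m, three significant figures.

In SI units: v = 19800 m/s.
d^0.81 = 10.1^0.81 = 6.509
v^0.4 = 19800^0.4 = 52.32
g^-0.21 = 1.62^-0.21 = 0.9037
D = 0.92 × 6.509 × 52.32 × 0.9037 = 283.1 m

D ≈ 283 m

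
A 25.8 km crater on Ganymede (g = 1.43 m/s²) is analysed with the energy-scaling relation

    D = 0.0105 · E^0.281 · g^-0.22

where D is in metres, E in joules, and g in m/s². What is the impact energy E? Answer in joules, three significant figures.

E ≈ 7.30 × 10^22 J

Rearranging: E = [D / (0.0105 · g^-0.22)]^(1/0.281).
D = 25800 m.
g^-0.22 = 1.43^-0.22 = 0.9243
D / (0.0105 × 0.9243) = 25800 / (9.705 × 10^-3) = 2.658 × 10^6
E = (2.658 × 10^6)^3.5587 = 7.296 × 10^22 J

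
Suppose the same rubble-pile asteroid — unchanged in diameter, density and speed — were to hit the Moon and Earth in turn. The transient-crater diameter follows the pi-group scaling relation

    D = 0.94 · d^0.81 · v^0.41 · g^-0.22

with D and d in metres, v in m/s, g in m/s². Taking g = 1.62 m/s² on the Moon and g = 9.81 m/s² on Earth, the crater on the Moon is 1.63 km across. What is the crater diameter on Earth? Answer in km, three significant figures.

D ≈ 1.10 km

All impactor-dependent factors cancel in the ratio, leaving D_Earth/D_Moon = (g_Earth/g_Moon)^-0.22.
(9.81/1.62)^-0.22 = 6.056^-0.22 = 0.6729
D_Earth = 0.6729 × 1.63 km = 1.10 km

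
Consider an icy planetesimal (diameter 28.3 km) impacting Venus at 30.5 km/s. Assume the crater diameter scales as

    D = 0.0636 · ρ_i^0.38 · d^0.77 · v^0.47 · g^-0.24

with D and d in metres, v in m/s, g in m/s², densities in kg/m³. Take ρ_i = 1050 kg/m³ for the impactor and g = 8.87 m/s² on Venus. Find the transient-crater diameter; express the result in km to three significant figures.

In SI units: d = 28300 m, v = 30500 m/s.
ρ_i^0.38 = 1050^0.38 = 14.06
d^0.77 = 28300^0.77 = 2678
v^0.47 = 30500^0.47 = 128.1
g^-0.24 = 8.87^-0.24 = 0.5922
D = 0.0636 × 14.06 × 2678 × 128.1 × 0.5922 = 1.817 × 10^5 m
   = 181.7 km

D ≈ 182 km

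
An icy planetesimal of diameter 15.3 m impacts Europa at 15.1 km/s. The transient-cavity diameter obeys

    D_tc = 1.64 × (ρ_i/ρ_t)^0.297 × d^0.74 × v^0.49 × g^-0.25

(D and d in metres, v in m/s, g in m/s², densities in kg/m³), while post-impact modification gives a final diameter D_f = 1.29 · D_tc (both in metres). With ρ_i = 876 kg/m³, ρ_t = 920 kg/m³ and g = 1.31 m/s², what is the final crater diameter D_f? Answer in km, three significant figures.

v = 15100 m/s.
(ρ_i/ρ_t)^0.297 = (876/920)^0.297 = 0.9856
d^0.74 = 15.3^0.74 = 7.528
v^0.49 = 15100^0.49 = 111.6
g^-0.25 = 1.31^-0.25 = 0.9347
D_tc = 1.64 × 0.9856 × 7.528 × 111.6 × 0.9347 = 1269 m
D_f = 1.29 × 1269 = 1637 m
     = 1.637 km

D_f ≈ 1.64 km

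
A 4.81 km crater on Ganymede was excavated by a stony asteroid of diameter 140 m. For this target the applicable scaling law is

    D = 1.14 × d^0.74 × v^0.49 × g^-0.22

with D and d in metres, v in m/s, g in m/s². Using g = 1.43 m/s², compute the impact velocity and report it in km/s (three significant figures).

v ≈ 16.9 km/s

Rearranging for v: v = [D / (1.14 · 140^0.74 · 1.43^-0.22)]^(1/0.49).
D = 4810 m.
140^0.74 = 38.74
1.43^-0.22 = 0.9243
Denominator = 1.14 × 38.74 × 0.9243 = 40.82
D / 40.82 = 4810 / 40.82 = 117.8
v = 117.8^(1/0.49) = 117.8^2.0408 = 16858 m/s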